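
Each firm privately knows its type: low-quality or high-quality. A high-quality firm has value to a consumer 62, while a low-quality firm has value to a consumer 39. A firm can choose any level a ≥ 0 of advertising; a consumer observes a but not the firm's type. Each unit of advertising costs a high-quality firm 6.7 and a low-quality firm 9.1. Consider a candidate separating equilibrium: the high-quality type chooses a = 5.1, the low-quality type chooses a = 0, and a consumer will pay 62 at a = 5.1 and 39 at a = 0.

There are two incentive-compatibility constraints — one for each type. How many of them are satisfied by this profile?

Low-quality type: stay at 0 → 39; mimic → 62 − 9.1 × 5.1 = 15.59. IC holds (39 ≥ 15.59).
High-quality type: signal → 62 − 6.7 × 5.1 = 27.83; deviate to 0 → 39. IC fails (27.83 < 39).
1 of 2 constraints hold, so this profile is not an equilibrium.

1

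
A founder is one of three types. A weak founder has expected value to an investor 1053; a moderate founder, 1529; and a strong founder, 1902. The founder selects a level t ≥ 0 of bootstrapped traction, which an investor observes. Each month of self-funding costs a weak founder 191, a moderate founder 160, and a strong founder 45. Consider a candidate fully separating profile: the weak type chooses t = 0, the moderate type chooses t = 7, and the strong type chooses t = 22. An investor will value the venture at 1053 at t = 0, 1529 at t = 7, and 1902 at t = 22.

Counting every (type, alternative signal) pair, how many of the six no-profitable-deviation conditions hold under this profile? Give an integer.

Strong (own payoff 1902 − 45×22 = 912): to t=0 gives 1053 → profitable ✗; to t=7 gives 1529 − 45×7 = 1214 → profitable ✗.
Moderate (own payoff 1529 − 160×7 = 409): to t=0 gives 1053 → profitable ✗; to t=22 gives 1902 − 160×22 = -1618 → no gain ✓.
Weak (own payoff 1053): to t=7 gives 1529 − 191×7 = 192 → no gain ✓; to t=22 gives 1902 − 191×22 = -2300 → no gain ✓.
3 of the 6 constraints hold; not an equilibrium.

3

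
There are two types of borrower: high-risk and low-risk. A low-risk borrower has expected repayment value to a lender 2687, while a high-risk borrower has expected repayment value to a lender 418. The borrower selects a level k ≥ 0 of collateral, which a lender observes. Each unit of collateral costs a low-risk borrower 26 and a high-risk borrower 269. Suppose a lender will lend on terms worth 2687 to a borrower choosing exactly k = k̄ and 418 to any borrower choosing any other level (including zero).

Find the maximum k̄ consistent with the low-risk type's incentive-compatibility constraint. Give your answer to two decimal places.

Choosing k̄ yields the low-risk type 2687 − 26·k̄; choosing zero yields 418.
The low-risk type is indifferent at 2687 − 26·k̄ = 418, i.e. k̄ = (2687 − 418) / 26 ≈ 87.27.
For any k̄ above 87.27 the low-risk type would rather pool at zero, so separation collapses.

87.27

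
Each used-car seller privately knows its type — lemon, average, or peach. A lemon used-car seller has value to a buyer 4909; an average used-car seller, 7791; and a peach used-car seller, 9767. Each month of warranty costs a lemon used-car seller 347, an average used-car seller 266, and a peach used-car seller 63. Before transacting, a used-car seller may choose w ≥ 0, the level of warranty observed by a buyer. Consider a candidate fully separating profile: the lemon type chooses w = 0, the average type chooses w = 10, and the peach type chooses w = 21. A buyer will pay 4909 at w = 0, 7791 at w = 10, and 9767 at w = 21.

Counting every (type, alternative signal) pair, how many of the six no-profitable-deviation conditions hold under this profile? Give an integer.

Lemon (own payoff 4909): to w=10 gives 7791 − 347×10 = 4321 → no gain ✓; to w=21 gives 9767 − 347×21 = 2480 → no gain ✓.
Average (own payoff 7791 − 266×10 = 5131): to w=0 gives 4909 → no gain ✓; to w=21 gives 9767 − 266×21 = 4181 → no gain ✓.
Peach (own payoff 9767 − 63×21 = 8444): to w=0 gives 4909 → no gain ✓; to w=10 gives 7791 − 63×10 = 7161 → no gain ✓.
6 of the 6 constraints hold; this profile is a separating equilibrium.

6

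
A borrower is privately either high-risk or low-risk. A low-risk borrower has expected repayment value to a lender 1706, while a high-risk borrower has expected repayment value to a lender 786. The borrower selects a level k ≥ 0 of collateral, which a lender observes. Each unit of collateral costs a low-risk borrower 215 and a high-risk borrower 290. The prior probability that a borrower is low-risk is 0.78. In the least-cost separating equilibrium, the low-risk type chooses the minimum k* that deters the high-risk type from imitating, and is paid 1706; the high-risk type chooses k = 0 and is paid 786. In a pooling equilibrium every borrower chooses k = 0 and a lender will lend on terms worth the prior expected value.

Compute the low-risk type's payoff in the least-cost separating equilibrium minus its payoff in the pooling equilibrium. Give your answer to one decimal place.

-479.7

Least-cost separating signal: k* solves 786 = 1706 − 290·k*, so k* = (1706 − 786)/290 ≈ 3.1724.
Low-risk type's separating payoff: 1706 − 215 × k* = 1706 − 215 × (1706 − 786)/290 = 1706 − 197800/290 ≈ 1023.931.
Pooling payoff: 0.78 × 1706 + 0.22 × 786 = 1503.6.
Difference: 1023.931 − 1503.6 = -479.669, i.e. -479.7 to one decimal place.
The low-risk type would prefer the pooling outcome.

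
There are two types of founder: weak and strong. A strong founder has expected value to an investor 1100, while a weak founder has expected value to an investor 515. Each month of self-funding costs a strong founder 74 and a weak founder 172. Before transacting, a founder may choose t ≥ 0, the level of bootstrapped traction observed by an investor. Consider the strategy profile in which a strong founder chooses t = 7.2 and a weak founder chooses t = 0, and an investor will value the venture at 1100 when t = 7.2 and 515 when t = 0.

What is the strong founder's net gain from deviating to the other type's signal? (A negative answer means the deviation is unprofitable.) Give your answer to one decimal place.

-52.2

Playing t = 7.2 the strong founder receives 1100 − 74 × 7.2 = 567.2.
Deviating to t = 0 yields 515 instead.
Gain from deviating: 515 − 567.2 = -52.2.
The gain is negative, so the strong type's incentive-compatibility constraint is satisfied.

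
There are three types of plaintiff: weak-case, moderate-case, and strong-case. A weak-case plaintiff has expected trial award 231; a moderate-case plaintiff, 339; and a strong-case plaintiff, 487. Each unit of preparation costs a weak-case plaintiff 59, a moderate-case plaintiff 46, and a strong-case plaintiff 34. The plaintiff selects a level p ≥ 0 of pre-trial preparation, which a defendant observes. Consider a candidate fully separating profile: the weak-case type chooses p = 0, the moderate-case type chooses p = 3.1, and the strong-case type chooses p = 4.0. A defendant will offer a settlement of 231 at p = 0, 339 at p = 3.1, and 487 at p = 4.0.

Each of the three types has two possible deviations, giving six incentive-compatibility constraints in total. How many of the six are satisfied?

3

Strong-case (own payoff 487 − 34×4.0 = 351): to p=0 gives 231 → no gain ✓; to p=3.1 gives 339 − 34×3.1 = 233.6 → no gain ✓.
Weak-case (own payoff 231): to p=3.1 gives 339 − 59×3.1 = 156.1 → no gain ✓; to p=4.0 gives 487 − 59×4.0 = 251 → profitable ✗.
Moderate-case (own payoff 339 − 46×3.1 = 196.4): to p=0 gives 231 → profitable ✗; to p=4.0 gives 487 − 46×4.0 = 303 → profitable ✗.
3 of the 6 constraints hold; not an equilibrium.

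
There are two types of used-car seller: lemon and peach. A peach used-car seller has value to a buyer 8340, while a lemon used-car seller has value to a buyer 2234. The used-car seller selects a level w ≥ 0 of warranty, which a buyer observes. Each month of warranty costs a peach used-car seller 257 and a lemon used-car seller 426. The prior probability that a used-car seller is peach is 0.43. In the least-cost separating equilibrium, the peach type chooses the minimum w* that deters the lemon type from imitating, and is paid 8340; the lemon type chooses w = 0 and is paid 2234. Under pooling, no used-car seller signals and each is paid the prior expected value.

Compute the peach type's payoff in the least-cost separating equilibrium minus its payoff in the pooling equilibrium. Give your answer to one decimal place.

Least-cost separating signal: w* solves 2234 = 8340 − 426·w*, so w* = (8340 − 2234)/426 ≈ 14.3333.
Peach type's separating payoff: 8340 − 257 × w* = 8340 − 257 × (8340 − 2234)/426 = 8340 − 1569242/426 ≈ 4656.333.
Pooling payoff: 0.43 × 8340 + 0.57 × 2234 = 4859.58.
Difference: 4656.333 − 4859.58 = -203.247, i.e. -203.2 to one decimal place.
The peach type would prefer the pooling outcome.

-203.2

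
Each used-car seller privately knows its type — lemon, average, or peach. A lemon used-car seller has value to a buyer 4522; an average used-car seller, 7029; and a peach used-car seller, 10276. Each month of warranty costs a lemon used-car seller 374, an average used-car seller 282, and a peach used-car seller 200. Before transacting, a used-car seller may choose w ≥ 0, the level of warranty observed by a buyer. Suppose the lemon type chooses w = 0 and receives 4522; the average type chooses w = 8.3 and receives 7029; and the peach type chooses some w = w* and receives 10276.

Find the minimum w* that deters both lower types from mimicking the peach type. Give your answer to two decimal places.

Lemon type (on-path payoff 4522) won't mimic when 4522 ≥ 10276 − 374·w*, i.e. w* ≥ 15.39.
Average type (on-path payoff 7029 − 282×8.3 = 4688.4) won't mimic when 4688.4 ≥ 10276 − 282·w*, i.e. w* ≥ 19.81.
Both must hold, so w* = max(15.39, 19.81) = 19.81. The average type's constraint binds.

19.81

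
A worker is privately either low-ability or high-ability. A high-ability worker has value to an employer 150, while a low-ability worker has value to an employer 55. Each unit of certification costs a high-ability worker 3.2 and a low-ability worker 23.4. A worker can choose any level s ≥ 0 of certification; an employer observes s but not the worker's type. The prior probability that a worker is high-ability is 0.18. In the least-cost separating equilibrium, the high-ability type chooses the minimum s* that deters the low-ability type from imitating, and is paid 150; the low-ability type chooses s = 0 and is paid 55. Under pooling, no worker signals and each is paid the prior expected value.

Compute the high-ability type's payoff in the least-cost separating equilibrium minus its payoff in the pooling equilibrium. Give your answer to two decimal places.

64.91

Least-cost separating signal: s* solves 55 = 150 − 23.4·s*, so s* = (150 − 55)/23.4 ≈ 4.0598.
High-ability type's separating payoff: 150 − 3.2 × s* = 150 − 3.2 × (150 − 55)/23.4 = 150 − 304/23.4 ≈ 137.0085.
Pooling payoff: 0.18 × 150 + 0.82 × 55 = 72.1.
Difference: 137.0085 − 72.1 = 64.9085, i.e. 64.91 to two decimal places.
The high-ability type prefers to separate.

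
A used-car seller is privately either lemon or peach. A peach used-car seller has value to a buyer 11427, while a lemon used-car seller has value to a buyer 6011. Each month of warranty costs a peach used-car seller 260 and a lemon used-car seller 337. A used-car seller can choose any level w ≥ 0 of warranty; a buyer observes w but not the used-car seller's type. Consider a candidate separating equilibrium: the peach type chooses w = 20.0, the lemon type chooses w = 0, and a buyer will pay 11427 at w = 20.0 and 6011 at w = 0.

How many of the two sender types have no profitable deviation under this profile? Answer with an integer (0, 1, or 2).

Peach type: signal → 11427 − 260 × 20.0 = 6227; deviate to 0 → 6011. IC holds (6227 ≥ 6011).
Lemon type: stay at 0 → 6011; mimic → 11427 − 337 × 20.0 = 4687. IC holds (6011 ≥ 4687).
2 of 2 constraints hold, so this is a separating equilibrium.

2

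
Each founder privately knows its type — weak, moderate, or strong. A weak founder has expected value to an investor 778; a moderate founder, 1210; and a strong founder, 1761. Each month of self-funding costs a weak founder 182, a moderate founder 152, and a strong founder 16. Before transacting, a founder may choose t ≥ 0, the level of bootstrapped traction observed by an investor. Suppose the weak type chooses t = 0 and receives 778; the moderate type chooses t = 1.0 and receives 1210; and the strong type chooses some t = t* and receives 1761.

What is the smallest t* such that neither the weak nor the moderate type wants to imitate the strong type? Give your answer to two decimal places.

Moderate type (on-path payoff 1210 − 152×1.0 = 1058) won't mimic when 1058 ≥ 1761 − 152·t*, i.e. t* ≥ 4.63.
Weak type (on-path payoff 778) won't mimic when 778 ≥ 1761 − 182·t*, i.e. t* ≥ 5.40.
Both must hold, so t* = max(5.40, 4.63) = 5.40. The weak type's constraint binds.

5.40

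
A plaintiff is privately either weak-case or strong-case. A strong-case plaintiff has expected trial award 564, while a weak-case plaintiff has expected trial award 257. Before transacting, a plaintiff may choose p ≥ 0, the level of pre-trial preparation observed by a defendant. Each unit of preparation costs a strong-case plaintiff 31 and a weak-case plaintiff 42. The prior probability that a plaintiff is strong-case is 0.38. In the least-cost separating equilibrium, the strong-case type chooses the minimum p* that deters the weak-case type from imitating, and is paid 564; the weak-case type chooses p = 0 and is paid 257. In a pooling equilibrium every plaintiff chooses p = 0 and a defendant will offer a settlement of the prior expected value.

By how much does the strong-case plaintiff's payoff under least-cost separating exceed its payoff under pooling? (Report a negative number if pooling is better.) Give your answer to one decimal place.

-36.3

Least-cost separating signal: p* solves 257 = 564 − 42·p*, so p* = (564 − 257)/42 ≈ 7.3095.
Strong-case type's separating payoff: 564 − 31 × p* = 564 − 31 × (564 − 257)/42 = 564 − 9517/42 ≈ 337.405.
Pooling payoff: 0.38 × 564 + 0.62 × 257 = 373.66.
Difference: 337.405 − 373.66 = -36.255, i.e. -36.3 to one decimal place.
The strong-case type would prefer the pooling outcome.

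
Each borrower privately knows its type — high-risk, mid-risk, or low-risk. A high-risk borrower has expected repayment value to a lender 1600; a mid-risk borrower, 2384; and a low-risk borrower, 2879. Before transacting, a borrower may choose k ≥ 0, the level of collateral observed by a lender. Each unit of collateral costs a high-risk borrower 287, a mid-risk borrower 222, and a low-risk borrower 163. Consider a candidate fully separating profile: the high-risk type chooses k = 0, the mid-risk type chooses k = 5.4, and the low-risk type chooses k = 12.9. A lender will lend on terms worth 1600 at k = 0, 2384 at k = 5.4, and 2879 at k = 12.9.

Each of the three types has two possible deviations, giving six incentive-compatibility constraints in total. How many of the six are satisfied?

3

High-risk (own payoff 1600): to k=5.4 gives 2384 − 287×5.4 = 834.2 → no gain ✓; to k=12.9 gives 2879 − 287×12.9 = -823.3 → no gain ✓.
Low-risk (own payoff 2879 − 163×12.9 = 776.3): to k=0 gives 1600 → profitable ✗; to k=5.4 gives 2384 − 163×5.4 = 1503.8 → profitable ✗.
Mid-risk (own payoff 2384 − 222×5.4 = 1185.2): to k=0 gives 1600 → profitable ✗; to k=12.9 gives 2879 − 222×12.9 = 15.2 → no gain ✓.
3 of the 6 constraints hold; not an equilibrium.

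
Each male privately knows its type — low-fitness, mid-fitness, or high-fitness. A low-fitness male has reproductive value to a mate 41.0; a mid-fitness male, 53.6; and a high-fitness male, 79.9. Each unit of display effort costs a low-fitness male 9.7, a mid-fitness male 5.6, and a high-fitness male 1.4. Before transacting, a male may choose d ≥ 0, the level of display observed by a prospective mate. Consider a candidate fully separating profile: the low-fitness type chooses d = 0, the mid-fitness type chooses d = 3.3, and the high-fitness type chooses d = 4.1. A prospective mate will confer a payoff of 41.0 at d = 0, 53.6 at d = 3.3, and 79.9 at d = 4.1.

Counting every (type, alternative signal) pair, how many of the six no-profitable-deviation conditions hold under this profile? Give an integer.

4

High-fitness (own payoff 79.9 − 1.4×4.1 = 74.16): to d=0 gives 41.0 → no gain ✓; to d=3.3 gives 53.6 − 1.4×3.3 = 48.98 → no gain ✓.
Low-fitness (own payoff 41.0): to d=3.3 gives 53.6 − 9.7×3.3 = 21.59 → no gain ✓; to d=4.1 gives 79.9 − 9.7×4.1 = 40.13 → no gain ✓.
Mid-fitness (own payoff 53.6 − 5.6×3.3 = 35.12): to d=0 gives 41.0 → profitable ✗; to d=4.1 gives 79.9 − 5.6×4.1 = 56.94 → profitable ✗.
4 of the 6 constraints hold; not an equilibrium.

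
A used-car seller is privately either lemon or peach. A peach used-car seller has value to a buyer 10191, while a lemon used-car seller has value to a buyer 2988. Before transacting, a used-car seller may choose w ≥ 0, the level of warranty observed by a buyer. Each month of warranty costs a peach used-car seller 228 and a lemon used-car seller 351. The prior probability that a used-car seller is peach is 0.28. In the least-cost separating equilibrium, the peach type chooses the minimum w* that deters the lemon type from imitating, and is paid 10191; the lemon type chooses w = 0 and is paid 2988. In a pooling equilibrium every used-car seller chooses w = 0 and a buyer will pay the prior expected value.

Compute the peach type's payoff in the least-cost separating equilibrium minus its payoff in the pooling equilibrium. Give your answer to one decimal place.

Least-cost separating signal: w* solves 2988 = 10191 − 351·w*, so w* = (10191 − 2988)/351 ≈ 20.5214.
Peach type's separating payoff: 10191 − 228 × w* = 10191 − 228 × (10191 − 2988)/351 = 10191 − 1642284/351 ≈ 5512.128.
Pooling payoff: 0.28 × 10191 + 0.72 × 2988 = 5004.84.
Difference: 5512.128 − 5004.84 = 507.288, i.e. 507.3 to one decimal place.
The peach type prefers to separate.

507.3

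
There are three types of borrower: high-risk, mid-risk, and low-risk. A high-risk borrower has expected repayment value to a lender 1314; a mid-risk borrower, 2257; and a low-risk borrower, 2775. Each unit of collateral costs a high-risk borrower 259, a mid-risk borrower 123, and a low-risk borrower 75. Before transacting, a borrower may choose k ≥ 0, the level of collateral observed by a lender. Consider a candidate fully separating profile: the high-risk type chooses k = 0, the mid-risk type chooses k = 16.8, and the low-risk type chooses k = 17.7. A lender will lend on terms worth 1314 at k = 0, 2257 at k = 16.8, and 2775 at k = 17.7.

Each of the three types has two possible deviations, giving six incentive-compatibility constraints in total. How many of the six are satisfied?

4

High-risk (own payoff 1314): to k=16.8 gives 2257 − 259×16.8 = -2094.2 → no gain ✓; to k=17.7 gives 2775 − 259×17.7 = -1809.3 → no gain ✓.
Mid-risk (own payoff 2257 − 123×16.8 = 190.6): to k=0 gives 1314 → profitable ✗; to k=17.7 gives 2775 − 123×17.7 = 597.9 → profitable ✗.
Low-risk (own payoff 2775 − 75×17.7 = 1447.5): to k=0 gives 1314 → no gain ✓; to k=16.8 gives 2257 − 75×16.8 = 997 → no gain ✓.
4 of the 6 constraints hold; not an equilibrium.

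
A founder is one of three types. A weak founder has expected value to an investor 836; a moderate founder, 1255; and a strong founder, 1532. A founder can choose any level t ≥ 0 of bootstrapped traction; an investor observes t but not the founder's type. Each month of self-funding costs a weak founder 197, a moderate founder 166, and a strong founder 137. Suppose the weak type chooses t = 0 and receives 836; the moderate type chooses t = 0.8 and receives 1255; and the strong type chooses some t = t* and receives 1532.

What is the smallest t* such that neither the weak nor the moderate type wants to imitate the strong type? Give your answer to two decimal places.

3.53

Moderate type (on-path payoff 1255 − 166×0.8 = 1122.2) won't mimic when 1122.2 ≥ 1532 − 166·t*, i.e. t* ≥ 2.47.
Weak type (on-path payoff 836) won't mimic when 836 ≥ 1532 − 197·t*, i.e. t* ≥ 3.53.
Both must hold, so t* = max(3.53, 2.47) = 3.53. The weak type's constraint binds.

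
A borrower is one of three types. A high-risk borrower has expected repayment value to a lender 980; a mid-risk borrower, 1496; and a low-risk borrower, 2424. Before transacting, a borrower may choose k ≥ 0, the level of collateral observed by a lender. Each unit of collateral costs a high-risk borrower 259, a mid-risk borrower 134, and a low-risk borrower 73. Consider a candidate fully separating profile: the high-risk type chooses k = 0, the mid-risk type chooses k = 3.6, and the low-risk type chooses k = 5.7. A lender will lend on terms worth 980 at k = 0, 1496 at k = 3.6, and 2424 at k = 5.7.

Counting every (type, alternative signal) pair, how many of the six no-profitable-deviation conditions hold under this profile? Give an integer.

5

Low-risk (own payoff 2424 − 73×5.7 = 2007.9): to k=0 gives 980 → no gain ✓; to k=3.6 gives 1496 − 73×3.6 = 1233.2 → no gain ✓.
Mid-risk (own payoff 1496 − 134×3.6 = 1013.6): to k=0 gives 980 → no gain ✓; to k=5.7 gives 2424 − 134×5.7 = 1660.2 → profitable ✗.
High-risk (own payoff 980): to k=3.6 gives 1496 − 259×3.6 = 563.6 → no gain ✓; to k=5.7 gives 2424 − 259×5.7 = 947.7 → no gain ✓.
5 of the 6 constraints hold; not an equilibrium.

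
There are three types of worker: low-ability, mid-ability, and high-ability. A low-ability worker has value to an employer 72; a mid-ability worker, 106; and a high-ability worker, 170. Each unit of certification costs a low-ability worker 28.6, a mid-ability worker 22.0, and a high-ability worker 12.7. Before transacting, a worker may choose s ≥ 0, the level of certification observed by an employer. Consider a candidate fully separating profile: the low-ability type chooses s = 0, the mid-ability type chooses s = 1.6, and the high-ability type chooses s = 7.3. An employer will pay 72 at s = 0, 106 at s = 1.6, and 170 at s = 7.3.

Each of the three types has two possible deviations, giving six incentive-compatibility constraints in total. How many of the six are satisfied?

4

Mid-ability (own payoff 106 − 22.0×1.6 = 70.8): to s=0 gives 72 → profitable ✗; to s=7.3 gives 170 − 22.0×7.3 = 9.4 → no gain ✓.
Low-ability (own payoff 72): to s=1.6 gives 106 − 28.6×1.6 = 60.24 → no gain ✓; to s=7.3 gives 170 − 28.6×7.3 = -38.78 → no gain ✓.
High-ability (own payoff 170 − 12.7×7.3 = 77.29): to s=0 gives 72 → no gain ✓; to s=1.6 gives 106 − 12.7×1.6 = 85.68 → profitable ✗.
4 of the 6 constraints hold; not an equilibrium.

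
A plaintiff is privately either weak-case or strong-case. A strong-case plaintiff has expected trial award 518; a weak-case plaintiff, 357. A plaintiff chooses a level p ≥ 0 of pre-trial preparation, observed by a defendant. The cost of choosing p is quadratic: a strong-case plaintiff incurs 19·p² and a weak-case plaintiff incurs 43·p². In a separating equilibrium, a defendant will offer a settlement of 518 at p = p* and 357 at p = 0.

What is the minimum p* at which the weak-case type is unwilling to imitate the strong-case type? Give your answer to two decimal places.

The weak-case type at p = 0 receives 357; imitating at p* yields 518 − 43·p*².
Indifference: 357 = 518 − 43·p*², so p*² = (518 − 357) / 43 ≈ 3.7442.
p* = √3.7442 ≈ 1.93.

1.93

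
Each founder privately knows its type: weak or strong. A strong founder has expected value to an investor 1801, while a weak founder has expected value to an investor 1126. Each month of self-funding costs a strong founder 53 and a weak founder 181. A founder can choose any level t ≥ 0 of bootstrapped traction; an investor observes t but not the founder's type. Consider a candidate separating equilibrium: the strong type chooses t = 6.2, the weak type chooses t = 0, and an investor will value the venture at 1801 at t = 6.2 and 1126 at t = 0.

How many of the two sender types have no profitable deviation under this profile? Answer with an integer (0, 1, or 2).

2

Strong type: signal → 1801 − 53 × 6.2 = 1472.4; deviate to 0 → 1126. IC holds (1472.4 ≥ 1126).
Weak type: stay at 0 → 1126; mimic → 1801 − 181 × 6.2 = 678.8. IC holds (1126 ≥ 678.8).
2 of 2 constraints hold, so this is a separating equilibrium.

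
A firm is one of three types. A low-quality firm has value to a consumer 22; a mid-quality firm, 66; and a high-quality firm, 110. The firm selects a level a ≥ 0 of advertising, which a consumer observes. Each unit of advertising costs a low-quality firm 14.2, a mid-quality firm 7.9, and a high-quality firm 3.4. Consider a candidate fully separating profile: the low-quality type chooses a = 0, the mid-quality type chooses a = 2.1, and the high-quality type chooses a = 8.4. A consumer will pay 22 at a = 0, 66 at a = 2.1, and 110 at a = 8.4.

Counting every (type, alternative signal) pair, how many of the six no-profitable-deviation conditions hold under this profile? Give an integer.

Low-quality (own payoff 22): to a=2.1 gives 66 − 14.2×2.1 = 36.18 → profitable ✗; to a=8.4 gives 110 − 14.2×8.4 = -9.28 → no gain ✓.
High-quality (own payoff 110 − 3.4×8.4 = 81.44): to a=0 gives 22 → no gain ✓; to a=2.1 gives 66 − 3.4×2.1 = 58.86 → no gain ✓.
Mid-quality (own payoff 66 − 7.9×2.1 = 49.41): to a=0 gives 22 → no gain ✓; to a=8.4 gives 110 − 7.9×8.4 = 43.64 → no gain ✓.
5 of the 6 constraints hold; not an equilibrium.

5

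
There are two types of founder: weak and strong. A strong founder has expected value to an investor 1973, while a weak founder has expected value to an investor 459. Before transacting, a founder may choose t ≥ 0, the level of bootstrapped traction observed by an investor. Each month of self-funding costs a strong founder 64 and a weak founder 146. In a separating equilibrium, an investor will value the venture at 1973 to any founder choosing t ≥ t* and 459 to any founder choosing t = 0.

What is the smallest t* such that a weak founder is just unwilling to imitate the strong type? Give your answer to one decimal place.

10.4

A weak founder choosing t = 0 receives 459.
Imitating at t* instead would pay 1973 at cost 146·t*, netting 1973 − 146·t*.
Indifference: 459 = 1973 − 146·t*, so t* = (1973 − 459) / 146 ≈ 10.4.
At t* the weak type's incentive constraint just binds; the strong type strictly prefers t* since its per-unit cost is lower.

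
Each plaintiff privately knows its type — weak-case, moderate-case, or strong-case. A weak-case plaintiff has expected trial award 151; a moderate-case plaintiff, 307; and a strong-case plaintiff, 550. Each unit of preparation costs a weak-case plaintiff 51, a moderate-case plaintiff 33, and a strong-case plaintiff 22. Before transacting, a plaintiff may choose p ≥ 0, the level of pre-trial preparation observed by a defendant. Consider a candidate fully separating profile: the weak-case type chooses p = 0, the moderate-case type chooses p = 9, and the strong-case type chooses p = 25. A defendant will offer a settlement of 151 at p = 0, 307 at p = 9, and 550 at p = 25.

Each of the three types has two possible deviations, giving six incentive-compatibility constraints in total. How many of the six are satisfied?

Weak-case (own payoff 151): to p=9 gives 307 − 51×9 = -152 → no gain ✓; to p=25 gives 550 − 51×25 = -725 → no gain ✓.
Strong-case (own payoff 550 − 22×25 = 0): to p=0 gives 151 → profitable ✗; to p=9 gives 307 − 22×9 = 109 → profitable ✗.
Moderate-case (own payoff 307 − 33×9 = 10): to p=0 gives 151 → profitable ✗; to p=25 gives 550 − 33×25 = -275 → no gain ✓.
3 of the 6 constraints hold; not an equilibrium.

3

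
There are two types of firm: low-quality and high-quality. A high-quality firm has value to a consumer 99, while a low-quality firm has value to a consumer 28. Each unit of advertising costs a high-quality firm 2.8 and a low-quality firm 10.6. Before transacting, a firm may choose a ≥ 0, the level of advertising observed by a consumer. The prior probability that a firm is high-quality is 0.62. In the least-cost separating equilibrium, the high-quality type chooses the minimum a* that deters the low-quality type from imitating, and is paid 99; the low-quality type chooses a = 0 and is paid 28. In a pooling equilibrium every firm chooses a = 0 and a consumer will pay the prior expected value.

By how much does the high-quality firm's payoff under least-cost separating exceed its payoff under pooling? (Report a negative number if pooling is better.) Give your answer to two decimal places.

8.23

Least-cost separating signal: a* solves 28 = 99 − 10.6·a*, so a* = (99 − 28)/10.6 ≈ 6.6981.
High-quality type's separating payoff: 99 − 2.8 × a* = 99 − 2.8 × (99 − 28)/10.6 = 99 − 198.8/10.6 ≈ 80.2453.
Pooling payoff: 0.62 × 99 + 0.38 × 28 = 72.02.
Difference: 80.2453 − 72.02 = 8.2253, i.e. 8.23 to two decimal places.
The high-quality type prefers to separate.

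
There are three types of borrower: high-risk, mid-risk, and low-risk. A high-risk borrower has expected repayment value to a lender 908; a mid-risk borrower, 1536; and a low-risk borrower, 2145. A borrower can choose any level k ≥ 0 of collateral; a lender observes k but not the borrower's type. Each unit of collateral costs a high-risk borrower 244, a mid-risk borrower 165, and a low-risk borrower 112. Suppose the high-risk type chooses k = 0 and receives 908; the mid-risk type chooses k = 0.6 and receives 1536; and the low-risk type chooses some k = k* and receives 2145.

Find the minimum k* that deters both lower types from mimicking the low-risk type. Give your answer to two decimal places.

5.07

High-risk type (on-path payoff 908) won't mimic when 908 ≥ 2145 − 244·k*, i.e. k* ≥ 5.07.
Mid-risk type (on-path payoff 1536 − 165×0.6 = 1437) won't mimic when 1437 ≥ 2145 − 165·k*, i.e. k* ≥ 4.29.
Both must hold, so k* = max(5.07, 4.29) = 5.07. The high-risk type's constraint binds.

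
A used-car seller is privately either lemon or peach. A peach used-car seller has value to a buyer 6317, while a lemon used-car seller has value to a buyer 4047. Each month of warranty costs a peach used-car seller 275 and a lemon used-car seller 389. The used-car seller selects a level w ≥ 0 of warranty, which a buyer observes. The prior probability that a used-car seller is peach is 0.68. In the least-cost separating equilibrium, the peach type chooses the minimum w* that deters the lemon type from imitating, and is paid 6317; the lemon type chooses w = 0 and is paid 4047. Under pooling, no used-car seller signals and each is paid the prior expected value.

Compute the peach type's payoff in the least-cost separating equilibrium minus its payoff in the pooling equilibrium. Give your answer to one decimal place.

Least-cost separating signal: w* solves 4047 = 6317 − 389·w*, so w* = (6317 − 4047)/389 ≈ 5.8355.
Peach type's separating payoff: 6317 − 275 × w* = 6317 − 275 × (6317 − 4047)/389 = 6317 − 624250/389 ≈ 4712.244.
Pooling payoff: 0.68 × 6317 + 0.32 × 4047 = 5590.6.
Difference: 4712.244 − 5590.6 = -878.356, i.e. -878.4 to one decimal place.
The peach type would prefer the pooling outcome.

-878.4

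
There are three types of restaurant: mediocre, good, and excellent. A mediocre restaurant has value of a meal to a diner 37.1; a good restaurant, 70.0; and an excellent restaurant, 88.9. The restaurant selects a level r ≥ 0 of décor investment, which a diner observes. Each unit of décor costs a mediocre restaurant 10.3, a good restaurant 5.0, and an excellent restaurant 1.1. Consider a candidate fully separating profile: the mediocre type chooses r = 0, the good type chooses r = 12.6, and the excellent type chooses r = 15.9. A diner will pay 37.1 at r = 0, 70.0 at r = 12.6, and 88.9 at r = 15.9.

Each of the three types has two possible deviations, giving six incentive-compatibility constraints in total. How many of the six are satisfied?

Good (own payoff 70.0 − 5.0×12.6 = 7): to r=0 gives 37.1 → profitable ✗; to r=15.9 gives 88.9 − 5.0×15.9 = 9.4 → profitable ✗.
Mediocre (own payoff 37.1): to r=12.6 gives 70.0 − 10.3×12.6 = -59.78 → no gain ✓; to r=15.9 gives 88.9 − 10.3×15.9 = -74.87 → no gain ✓.
Excellent (own payoff 88.9 − 1.1×15.9 = 71.41): to r=0 gives 37.1 → no gain ✓; to r=12.6 gives 70.0 − 1.1×12.6 = 56.14 → no gain ✓.
4 of the 6 constraints hold; not an equilibrium.

4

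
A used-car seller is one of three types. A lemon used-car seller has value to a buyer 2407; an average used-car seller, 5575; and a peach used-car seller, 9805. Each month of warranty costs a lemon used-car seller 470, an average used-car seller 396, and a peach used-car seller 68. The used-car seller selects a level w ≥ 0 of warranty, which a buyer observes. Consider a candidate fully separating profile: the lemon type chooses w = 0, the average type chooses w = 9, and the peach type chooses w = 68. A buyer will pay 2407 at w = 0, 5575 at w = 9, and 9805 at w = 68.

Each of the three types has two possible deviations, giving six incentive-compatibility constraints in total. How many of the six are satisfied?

Average (own payoff 5575 − 396×9 = 2011): to w=0 gives 2407 → profitable ✗; to w=68 gives 9805 − 396×68 = -17123 → no gain ✓.
Peach (own payoff 9805 − 68×68 = 5181): to w=0 gives 2407 → no gain ✓; to w=9 gives 5575 − 68×9 = 4963 → no gain ✓.
Lemon (own payoff 2407): to w=9 gives 5575 − 470×9 = 1345 → no gain ✓; to w=68 gives 9805 − 470×68 = -22155 → no gain ✓.
5 of the 6 constraints hold; not an equilibrium.

5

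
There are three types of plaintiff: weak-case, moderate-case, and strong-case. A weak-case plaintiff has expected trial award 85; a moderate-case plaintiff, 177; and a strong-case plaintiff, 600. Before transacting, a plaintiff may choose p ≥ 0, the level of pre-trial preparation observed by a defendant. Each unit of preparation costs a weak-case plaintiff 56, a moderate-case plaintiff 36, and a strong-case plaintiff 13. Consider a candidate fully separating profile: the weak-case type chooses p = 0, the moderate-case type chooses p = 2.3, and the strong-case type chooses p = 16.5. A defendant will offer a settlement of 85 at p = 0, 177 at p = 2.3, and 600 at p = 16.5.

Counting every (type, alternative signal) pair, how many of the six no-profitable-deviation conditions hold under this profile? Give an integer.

Weak-case (own payoff 85): to p=2.3 gives 177 − 56×2.3 = 48.2 → no gain ✓; to p=16.5 gives 600 − 56×16.5 = -324 → no gain ✓.
Moderate-case (own payoff 177 − 36×2.3 = 94.2): to p=0 gives 85 → no gain ✓; to p=16.5 gives 600 − 36×16.5 = 6 → no gain ✓.
Strong-case (own payoff 600 − 13×16.5 = 385.5): to p=0 gives 85 → no gain ✓; to p=2.3 gives 177 − 13×2.3 = 147.1 → no gain ✓.
6 of the 6 constraints hold; this profile is a separating equilibrium.

6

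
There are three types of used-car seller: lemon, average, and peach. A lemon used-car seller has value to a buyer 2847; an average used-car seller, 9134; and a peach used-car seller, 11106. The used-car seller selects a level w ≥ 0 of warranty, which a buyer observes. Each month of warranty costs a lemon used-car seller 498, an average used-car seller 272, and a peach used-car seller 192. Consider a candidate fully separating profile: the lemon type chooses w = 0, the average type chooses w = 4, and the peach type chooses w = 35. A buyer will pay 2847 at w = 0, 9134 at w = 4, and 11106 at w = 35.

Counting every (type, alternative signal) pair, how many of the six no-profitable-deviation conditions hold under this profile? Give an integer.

4

Average (own payoff 9134 − 272×4 = 8046): to w=0 gives 2847 → no gain ✓; to w=35 gives 11106 − 272×35 = 1586 → no gain ✓.
Lemon (own payoff 2847): to w=4 gives 9134 − 498×4 = 7142 → profitable ✗; to w=35 gives 11106 − 498×35 = -6324 → no gain ✓.
Peach (own payoff 11106 − 192×35 = 4386): to w=0 gives 2847 → no gain ✓; to w=4 gives 9134 − 192×4 = 8366 → profitable ✗.
4 of the 6 constraints hold; not an equilibrium.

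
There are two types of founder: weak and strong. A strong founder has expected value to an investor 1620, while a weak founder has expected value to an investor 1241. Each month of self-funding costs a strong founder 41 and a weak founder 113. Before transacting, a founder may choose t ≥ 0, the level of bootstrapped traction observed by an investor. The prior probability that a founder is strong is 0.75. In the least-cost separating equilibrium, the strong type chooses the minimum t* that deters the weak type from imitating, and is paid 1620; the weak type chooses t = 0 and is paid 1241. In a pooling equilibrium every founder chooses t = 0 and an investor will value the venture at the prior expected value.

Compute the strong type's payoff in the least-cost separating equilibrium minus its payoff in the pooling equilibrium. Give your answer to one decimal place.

Least-cost separating signal: t* solves 1241 = 1620 − 113·t*, so t* = (1620 − 1241)/113 ≈ 3.3540.
Strong type's separating payoff: 1620 − 41 × t* = 1620 − 41 × (1620 − 1241)/113 = 1620 − 15539/113 ≈ 1482.487.
Pooling payoff: 0.75 × 1620 + 0.25 × 1241 = 1525.25.
Difference: 1482.487 − 1525.25 = -42.763, i.e. -42.8 to one decimal place.
The strong type would prefer the pooling outcome.

-42.8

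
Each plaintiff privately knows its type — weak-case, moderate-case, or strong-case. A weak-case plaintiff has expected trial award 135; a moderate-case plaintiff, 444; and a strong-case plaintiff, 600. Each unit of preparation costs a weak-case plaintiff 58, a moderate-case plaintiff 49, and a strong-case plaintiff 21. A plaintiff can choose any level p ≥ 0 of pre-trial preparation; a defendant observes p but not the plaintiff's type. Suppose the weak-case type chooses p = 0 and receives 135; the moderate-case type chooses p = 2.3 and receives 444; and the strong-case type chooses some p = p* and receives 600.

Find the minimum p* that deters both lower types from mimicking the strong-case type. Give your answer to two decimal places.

8.02

Weak-case type (on-path payoff 135) won't mimic when 135 ≥ 600 − 58·p*, i.e. p* ≥ 8.02.
Moderate-case type (on-path payoff 444 − 49×2.3 = 331.3) won't mimic when 331.3 ≥ 600 − 49·p*, i.e. p* ≥ 5.48.
Both must hold, so p* = max(8.02, 5.48) = 8.02. The weak-case type's constraint binds.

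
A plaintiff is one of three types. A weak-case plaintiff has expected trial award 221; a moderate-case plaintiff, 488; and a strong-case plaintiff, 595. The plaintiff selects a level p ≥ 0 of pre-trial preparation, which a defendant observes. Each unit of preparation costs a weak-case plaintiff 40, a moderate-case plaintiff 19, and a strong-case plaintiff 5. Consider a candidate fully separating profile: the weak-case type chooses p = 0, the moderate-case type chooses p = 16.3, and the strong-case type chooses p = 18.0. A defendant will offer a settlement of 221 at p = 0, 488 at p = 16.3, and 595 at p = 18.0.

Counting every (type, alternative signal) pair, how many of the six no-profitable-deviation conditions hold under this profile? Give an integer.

Weak-case (own payoff 221): to p=16.3 gives 488 − 40×16.3 = -164 → no gain ✓; to p=18.0 gives 595 − 40×18.0 = -125 → no gain ✓.
Moderate-case (own payoff 488 − 19×16.3 = 178.3): to p=0 gives 221 → profitable ✗; to p=18.0 gives 595 − 19×18.0 = 253 → profitable ✗.
Strong-case (own payoff 595 − 5×18.0 = 505): to p=0 gives 221 → no gain ✓; to p=16.3 gives 488 − 5×16.3 = 406.5 → no gain ✓.
4 of the 6 constraints hold; not an equilibrium.

4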